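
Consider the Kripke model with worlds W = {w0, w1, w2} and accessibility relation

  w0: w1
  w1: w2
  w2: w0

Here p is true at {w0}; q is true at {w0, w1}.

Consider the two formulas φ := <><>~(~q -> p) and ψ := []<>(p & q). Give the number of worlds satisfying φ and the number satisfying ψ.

1 and 1

For <><>~(~q -> p):
w0: successors {w1}; <>~(~q -> p) there: w1:T. ✓
w1: successors {w2}; <>~(~q -> p) there: w2:F. ✗
w2: successors {w0}; <>~(~q -> p) there: w0:F. ✗
— 1 world.
For []<>(p & q):
w0: successors {w1}; <>(p & q) there: w1:F. ✗
w1: successors {w2}; <>(p & q) there: w2:T. ✓
w2: successors {w0}; <>(p & q) there: w0:F. ✗
— 1 world.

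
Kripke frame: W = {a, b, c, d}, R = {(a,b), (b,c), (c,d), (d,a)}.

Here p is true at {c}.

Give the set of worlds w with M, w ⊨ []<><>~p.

{a, b, c}

a: successors {b}; <><>~p there: b:T. ✓
b: successors {c}; <><>~p there: c:T. ✓
c: successors {d}; <><>~p there: d:T. ✓
d: successors {a}; <><>~p there: a:F. ✗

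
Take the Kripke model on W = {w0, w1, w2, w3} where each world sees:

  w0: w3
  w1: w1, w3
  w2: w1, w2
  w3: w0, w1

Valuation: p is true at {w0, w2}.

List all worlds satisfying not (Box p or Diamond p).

w0: Box p or Diamond p is F. ✓
w1: Box p or Diamond p is F. ✓
w2: Box p or Diamond p is T. ✗
w3: Box p or Diamond p is T. ✗

{w0, w1}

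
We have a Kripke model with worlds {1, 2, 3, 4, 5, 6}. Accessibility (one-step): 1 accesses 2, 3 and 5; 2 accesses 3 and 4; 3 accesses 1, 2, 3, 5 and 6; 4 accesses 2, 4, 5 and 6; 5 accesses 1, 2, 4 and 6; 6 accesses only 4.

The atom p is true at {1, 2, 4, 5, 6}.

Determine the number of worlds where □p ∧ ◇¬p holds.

1: □p is F, ◇¬p is T. ✗
2: □p is F, ◇¬p is T. ✗
3: □p is F, ◇¬p is T. ✗
4: □p is T, ◇¬p is F. ✗
5: □p is T, ◇¬p is F. ✗
6: □p is T, ◇¬p is F. ✗
Satisfying worlds: ∅.

0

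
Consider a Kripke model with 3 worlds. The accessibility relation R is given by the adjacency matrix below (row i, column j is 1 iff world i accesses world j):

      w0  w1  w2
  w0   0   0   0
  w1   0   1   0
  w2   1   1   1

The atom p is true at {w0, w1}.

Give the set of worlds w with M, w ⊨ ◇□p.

w0: no successors, so ◇□p fails. ✗
w1: successors {w1}; □p there: w1:T. ✓
w2: successors {w0, w1, w2}; □p there: w0:T, w1:T, w2:F. ✓

{w1, w2}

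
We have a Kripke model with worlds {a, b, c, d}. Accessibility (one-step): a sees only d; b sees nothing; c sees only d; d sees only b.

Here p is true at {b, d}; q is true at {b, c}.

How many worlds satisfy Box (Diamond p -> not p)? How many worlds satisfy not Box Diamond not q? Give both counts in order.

2 and 3

For Box (Diamond p -> not p):
a: successors {d}; Diamond p -> not p there: d:F. ✗
b: no successors, so Box (Diamond p -> not p) holds vacuously. ✓
c: successors {d}; Diamond p -> not p there: d:F. ✗
d: successors {b}; Diamond p -> not p there: b:T. ✓
— 2 worlds.
For not Box Diamond not q:
a: Box Diamond not q is F. ✓
b: Box Diamond not q is T. ✗
c: Box Diamond not q is F. ✓
d: Box Diamond not q is F. ✓
— 3 worlds.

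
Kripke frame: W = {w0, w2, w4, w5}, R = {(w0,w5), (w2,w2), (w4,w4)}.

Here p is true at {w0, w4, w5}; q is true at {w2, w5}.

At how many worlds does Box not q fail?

2

w0: successors {w5}; not q there: w5:F. ✗
w2: successors {w2}; not q there: w2:F. ✗
w4: successors {w4}; not q there: w4:T. ✓
w5: no successors, so Box not q holds vacuously. ✓
Satisfying worlds: {w4, w5}.
So Box not q fails at the other 2 worlds.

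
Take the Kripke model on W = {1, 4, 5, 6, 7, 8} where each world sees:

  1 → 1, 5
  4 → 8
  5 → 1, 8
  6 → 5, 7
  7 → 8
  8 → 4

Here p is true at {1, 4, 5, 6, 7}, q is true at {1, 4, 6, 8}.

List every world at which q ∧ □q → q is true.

1: q ∧ □q is F, q is T. ✓
4: q ∧ □q is T, q is T. ✓
5: q ∧ □q is F, q is F. ✓
6: q ∧ □q is F, q is T. ✓
7: q ∧ □q is F, q is F. ✓
8: q ∧ □q is T, q is T. ✓

{1, 4, 5, 6, 7, 8}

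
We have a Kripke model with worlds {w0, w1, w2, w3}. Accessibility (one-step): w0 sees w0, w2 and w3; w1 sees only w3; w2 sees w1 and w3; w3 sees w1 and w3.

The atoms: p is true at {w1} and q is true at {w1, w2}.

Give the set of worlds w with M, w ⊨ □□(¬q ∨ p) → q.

w0: □□(¬q ∨ p) is F, q is F. ✓
w1: □□(¬q ∨ p) is T, q is T. ✓
w2: □□(¬q ∨ p) is T, q is T. ✓
w3: □□(¬q ∨ p) is T, q is F. ✗

{w0, w1, w2}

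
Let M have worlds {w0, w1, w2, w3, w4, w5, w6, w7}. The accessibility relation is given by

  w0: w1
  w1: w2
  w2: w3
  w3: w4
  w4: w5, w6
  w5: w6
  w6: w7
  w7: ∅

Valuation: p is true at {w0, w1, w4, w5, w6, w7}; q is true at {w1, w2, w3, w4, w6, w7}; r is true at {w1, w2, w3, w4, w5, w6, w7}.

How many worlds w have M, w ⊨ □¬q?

w0: successors {w1}; ¬q there: w1:F. ✗
w1: successors {w2}; ¬q there: w2:F. ✗
w2: successors {w3}; ¬q there: w3:F. ✗
w3: successors {w4}; ¬q there: w4:F. ✗
w4: successors {w5, w6}; ¬q there: w5:T, w6:F. ✗
w5: successors {w6}; ¬q there: w6:F. ✗
w6: successors {w7}; ¬q there: w7:F. ✗
w7: no successors, so □¬q holds vacuously. ✓
Satisfying worlds: {w7}.

1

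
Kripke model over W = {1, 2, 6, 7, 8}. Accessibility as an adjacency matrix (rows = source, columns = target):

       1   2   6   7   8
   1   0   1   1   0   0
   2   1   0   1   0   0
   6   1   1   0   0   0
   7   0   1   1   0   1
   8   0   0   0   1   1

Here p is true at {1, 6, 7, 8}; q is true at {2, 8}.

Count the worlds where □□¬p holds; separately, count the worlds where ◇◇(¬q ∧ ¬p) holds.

For □□¬p:
1: successors {2, 6}; □¬p there: 2:F, 6:F. ✗
2: successors {1, 6}; □¬p there: 1:F, 6:F. ✗
6: successors {1, 2}; □¬p there: 1:F, 2:F. ✗
7: successors {2, 6, 8}; □¬p there: 2:F, 6:F, 8:F. ✗
8: successors {7, 8}; □¬p there: 7:F, 8:F. ✗
— 0 worlds.
For ◇◇(¬q ∧ ¬p):
1: successors {2, 6}; ◇(¬q ∧ ¬p) there: 2:F, 6:F. ✗
2: successors {1, 6}; ◇(¬q ∧ ¬p) there: 1:F, 6:F. ✗
6: successors {1, 2}; ◇(¬q ∧ ¬p) there: 1:F, 2:F. ✗
7: successors {2, 6, 8}; ◇(¬q ∧ ¬p) there: 2:F, 6:F, 8:F. ✗
8: successors {7, 8}; ◇(¬q ∧ ¬p) there: 7:F, 8:F. ✗
— 0 worlds.

0 and 0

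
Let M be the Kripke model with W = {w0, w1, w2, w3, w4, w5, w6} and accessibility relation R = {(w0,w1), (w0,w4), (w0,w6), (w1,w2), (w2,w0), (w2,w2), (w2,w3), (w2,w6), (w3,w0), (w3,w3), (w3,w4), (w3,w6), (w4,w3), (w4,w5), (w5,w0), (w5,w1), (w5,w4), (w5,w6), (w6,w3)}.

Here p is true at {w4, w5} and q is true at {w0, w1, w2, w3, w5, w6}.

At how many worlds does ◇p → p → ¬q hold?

w0: ◇p is T, p → ¬q is T. ✓
w1: ◇p is F, p → ¬q is T. ✓
w2: ◇p is F, p → ¬q is T. ✓
w3: ◇p is T, p → ¬q is T. ✓
w4: ◇p is T, p → ¬q is T. ✓
w5: ◇p is T, p → ¬q is F. ✗
w6: ◇p is F, p → ¬q is T. ✓
Satisfying worlds: {w0, w1, w2, w3, w4, w6}.

6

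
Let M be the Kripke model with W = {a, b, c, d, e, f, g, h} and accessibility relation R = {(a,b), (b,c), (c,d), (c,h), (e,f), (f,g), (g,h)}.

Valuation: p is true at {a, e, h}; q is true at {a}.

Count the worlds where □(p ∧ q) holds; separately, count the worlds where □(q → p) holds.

For □(p ∧ q):
a: successors {b}; p ∧ q there: b:F. ✗
b: successors {c}; p ∧ q there: c:F. ✗
c: successors {d, h}; p ∧ q there: d:F, h:F. ✗
d: no successors, so □(p ∧ q) holds vacuously. ✓
e: successors {f}; p ∧ q there: f:F. ✗
f: successors {g}; p ∧ q there: g:F. ✗
g: successors {h}; p ∧ q there: h:F. ✗
h: no successors, so □(p ∧ q) holds vacuously. ✓
— 2 worlds.
For □(q → p):
a: successors {b}; q → p there: b:T. ✓
b: successors {c}; q → p there: c:T. ✓
c: successors {d, h}; q → p there: d:T, h:T. ✓
d: no successors, so □(q → p) holds vacuously. ✓
e: successors {f}; q → p there: f:T. ✓
f: successors {g}; q → p there: g:T. ✓
g: successors {h}; q → p there: h:T. ✓
h: no successors, so □(q → p) holds vacuously. ✓
— 8 worlds.

2 and 8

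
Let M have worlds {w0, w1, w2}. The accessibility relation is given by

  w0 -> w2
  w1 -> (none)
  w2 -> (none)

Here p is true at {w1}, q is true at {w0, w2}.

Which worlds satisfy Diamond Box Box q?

w0: successors {w2}; Box Box q there: w2:T. ✓
w1: no successors, so Diamond Box Box q fails. ✗
w2: no successors, so Diamond Box Box q fails. ✗

{w0}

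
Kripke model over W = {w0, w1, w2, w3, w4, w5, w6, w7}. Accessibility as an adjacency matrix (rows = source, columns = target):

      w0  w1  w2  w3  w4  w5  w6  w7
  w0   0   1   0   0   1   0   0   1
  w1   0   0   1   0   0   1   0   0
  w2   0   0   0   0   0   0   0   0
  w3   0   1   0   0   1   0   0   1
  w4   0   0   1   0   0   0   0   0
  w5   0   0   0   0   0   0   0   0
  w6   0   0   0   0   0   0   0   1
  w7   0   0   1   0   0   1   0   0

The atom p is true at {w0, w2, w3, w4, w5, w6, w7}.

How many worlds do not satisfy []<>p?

3

w0: successors {w1, w4, w7}; <>p there: w1:T, w4:T, w7:T. ✓
w1: successors {w2, w5}; <>p there: w2:F, w5:F. ✗
w2: no successors, so []<>p holds vacuously. ✓
w3: successors {w1, w4, w7}; <>p there: w1:T, w4:T, w7:T. ✓
w4: successors {w2}; <>p there: w2:F. ✗
w5: no successors, so []<>p holds vacuously. ✓
w6: successors {w7}; <>p there: w7:T. ✓
w7: successors {w2, w5}; <>p there: w2:F, w5:F. ✗
Satisfying worlds: {w0, w2, w3, w5, w6}.
So []<>p fails at the other 3 worlds.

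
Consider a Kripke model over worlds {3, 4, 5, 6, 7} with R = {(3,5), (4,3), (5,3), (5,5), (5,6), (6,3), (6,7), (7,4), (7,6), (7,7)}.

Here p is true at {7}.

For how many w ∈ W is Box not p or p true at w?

4

3: Box not p is T, p is F. ✓
4: Box not p is T, p is F. ✓
5: Box not p is T, p is F. ✓
6: Box not p is F, p is F. ✗
7: Box not p is F, p is T. ✓
Satisfying worlds: {3, 4, 5, 7}.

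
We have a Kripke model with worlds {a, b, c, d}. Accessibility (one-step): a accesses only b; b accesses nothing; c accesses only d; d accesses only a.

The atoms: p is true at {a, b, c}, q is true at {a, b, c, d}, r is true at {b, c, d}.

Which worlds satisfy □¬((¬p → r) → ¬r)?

{a, b, c}

a: successors {b}; ¬((¬p → r) → ¬r) there: b:T. ✓
b: no successors, so □¬((¬p → r) → ¬r) holds vacuously. ✓
c: successors {d}; ¬((¬p → r) → ¬r) there: d:T. ✓
d: successors {a}; ¬((¬p → r) → ¬r) there: a:F. ✗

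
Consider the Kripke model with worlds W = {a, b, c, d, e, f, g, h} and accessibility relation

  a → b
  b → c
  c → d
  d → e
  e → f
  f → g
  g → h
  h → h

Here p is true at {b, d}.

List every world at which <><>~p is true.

a: successors {b}; <>~p there: b:T. ✓
b: successors {c}; <>~p there: c:F. ✗
c: successors {d}; <>~p there: d:T. ✓
d: successors {e}; <>~p there: e:T. ✓
e: successors {f}; <>~p there: f:T. ✓
f: successors {g}; <>~p there: g:T. ✓
g: successors {h}; <>~p there: h:T. ✓
h: successors {h}; <>~p there: h:T. ✓

{a, c, d, e, f, g, h}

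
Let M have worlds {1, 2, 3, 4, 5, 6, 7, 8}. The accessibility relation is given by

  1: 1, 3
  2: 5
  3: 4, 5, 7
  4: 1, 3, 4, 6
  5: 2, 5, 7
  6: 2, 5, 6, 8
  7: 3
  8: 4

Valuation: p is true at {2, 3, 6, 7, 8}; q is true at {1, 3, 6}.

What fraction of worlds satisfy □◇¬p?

3/4

1: successors {1, 3}; ◇¬p there: 1:T, 3:T. ✓
2: successors {5}; ◇¬p there: 5:T. ✓
3: successors {4, 5, 7}; ◇¬p there: 4:T, 5:T, 7:F. ✗
4: successors {1, 3, 4, 6}; ◇¬p there: 1:T, 3:T, 4:T, 6:T. ✓
5: successors {2, 5, 7}; ◇¬p there: 2:T, 5:T, 7:F. ✗
6: successors {2, 5, 6, 8}; ◇¬p there: 2:T, 5:T, 6:T, 8:T. ✓
7: successors {3}; ◇¬p there: 3:T. ✓
8: successors {4}; ◇¬p there: 4:T. ✓
That's 6 of 8 worlds, so 6/8 = 3/4.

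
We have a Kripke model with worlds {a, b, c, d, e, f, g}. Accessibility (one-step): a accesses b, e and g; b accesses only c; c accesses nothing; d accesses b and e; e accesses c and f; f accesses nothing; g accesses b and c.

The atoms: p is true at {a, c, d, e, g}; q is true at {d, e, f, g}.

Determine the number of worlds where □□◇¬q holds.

a: successors {b, e, g}; □◇¬q there: b:F, e:F, g:F. ✗
b: successors {c}; □◇¬q there: c:T. ✓
c: no successors, so □□◇¬q holds vacuously. ✓
d: successors {b, e}; □◇¬q there: b:F, e:F. ✗
e: successors {c, f}; □◇¬q there: c:T, f:T. ✓
f: no successors, so □□◇¬q holds vacuously. ✓
g: successors {b, c}; □◇¬q there: b:F, c:T. ✗
Satisfying worlds: {b, c, e, f}.

4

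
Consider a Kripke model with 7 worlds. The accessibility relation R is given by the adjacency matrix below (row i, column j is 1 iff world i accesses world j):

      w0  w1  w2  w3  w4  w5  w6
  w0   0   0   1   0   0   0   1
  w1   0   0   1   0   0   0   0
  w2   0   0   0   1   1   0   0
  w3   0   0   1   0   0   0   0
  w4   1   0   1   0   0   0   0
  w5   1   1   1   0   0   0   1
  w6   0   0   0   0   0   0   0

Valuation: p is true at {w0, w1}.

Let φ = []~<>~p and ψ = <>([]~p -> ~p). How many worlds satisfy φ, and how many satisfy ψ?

For []~<>~p:
w0: successors {w2, w6}; ~<>~p there: w2:F, w6:T. ✗
w1: successors {w2}; ~<>~p there: w2:F. ✗
w2: successors {w3, w4}; ~<>~p there: w3:F, w4:F. ✗
w3: successors {w2}; ~<>~p there: w2:F. ✗
w4: successors {w0, w2}; ~<>~p there: w0:F, w2:F. ✗
w5: successors {w0, w1, w2, w6}; ~<>~p there: w0:F, w1:F, w2:F, w6:T. ✗
w6: no successors, so []~<>~p holds vacuously. ✓
— 1 world.
For <>([]~p -> ~p):
w0: successors {w2, w6}; []~p -> ~p there: w2:T, w6:T. ✓
w1: successors {w2}; []~p -> ~p there: w2:T. ✓
w2: successors {w3, w4}; []~p -> ~p there: w3:T, w4:T. ✓
w3: successors {w2}; []~p -> ~p there: w2:T. ✓
w4: successors {w0, w2}; []~p -> ~p there: w0:F, w2:T. ✓
w5: successors {w0, w1, w2, w6}; []~p -> ~p there: w0:F, w1:F, w2:T, w6:T. ✓
w6: no successors, so <>([]~p -> ~p) fails. ✗
— 6 worlds.

1 and 6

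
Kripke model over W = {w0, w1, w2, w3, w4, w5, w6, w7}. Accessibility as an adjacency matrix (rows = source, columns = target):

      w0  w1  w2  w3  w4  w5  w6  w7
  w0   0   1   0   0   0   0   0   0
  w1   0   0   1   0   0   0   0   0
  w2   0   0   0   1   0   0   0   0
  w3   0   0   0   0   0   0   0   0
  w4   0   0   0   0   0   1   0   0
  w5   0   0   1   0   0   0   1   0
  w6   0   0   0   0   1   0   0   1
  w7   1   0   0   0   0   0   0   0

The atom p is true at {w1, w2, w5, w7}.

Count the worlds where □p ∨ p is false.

1

w0: □p is T, p is F. ✓
w1: □p is T, p is T. ✓
w2: □p is F, p is T. ✓
w3: □p is T, p is F. ✓
w4: □p is T, p is F. ✓
w5: □p is F, p is T. ✓
w6: □p is F, p is F. ✗
w7: □p is F, p is T. ✓
Satisfying worlds: {w0, w1, w2, w3, w4, w5, w7}.
So □p ∨ p fails at the other 1 world.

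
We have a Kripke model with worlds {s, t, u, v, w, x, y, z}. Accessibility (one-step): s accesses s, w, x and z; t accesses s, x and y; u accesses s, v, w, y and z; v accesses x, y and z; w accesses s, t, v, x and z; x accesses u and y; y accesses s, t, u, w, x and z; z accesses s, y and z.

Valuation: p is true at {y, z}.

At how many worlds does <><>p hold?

8

s: successors {s, w, x, z}; <>p there: s:T, w:T, x:T, z:T. ✓
t: successors {s, x, y}; <>p there: s:T, x:T, y:T. ✓
u: successors {s, v, w, y, z}; <>p there: s:T, v:T, w:T, y:T, z:T. ✓
v: successors {x, y, z}; <>p there: x:T, y:T, z:T. ✓
w: successors {s, t, v, x, z}; <>p there: s:T, t:T, v:T, x:T, z:T. ✓
x: successors {u, y}; <>p there: u:T, y:T. ✓
y: successors {s, t, u, w, x, z}; <>p there: s:T, t:T, u:T, w:T, x:T, z:T. ✓
z: successors {s, y, z}; <>p there: s:T, y:T, z:T. ✓
Satisfying worlds: {s, t, u, v, w, x, y, z}.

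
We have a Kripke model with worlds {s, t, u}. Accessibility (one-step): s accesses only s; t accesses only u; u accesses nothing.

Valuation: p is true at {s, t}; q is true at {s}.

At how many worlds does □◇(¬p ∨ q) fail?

1

s: successors {s}; ◇(¬p ∨ q) there: s:T. ✓
t: successors {u}; ◇(¬p ∨ q) there: u:F. ✗
u: no successors, so □◇(¬p ∨ q) holds vacuously. ✓
Satisfying worlds: {s, u}.
So □◇(¬p ∨ q) fails at the other 1 world.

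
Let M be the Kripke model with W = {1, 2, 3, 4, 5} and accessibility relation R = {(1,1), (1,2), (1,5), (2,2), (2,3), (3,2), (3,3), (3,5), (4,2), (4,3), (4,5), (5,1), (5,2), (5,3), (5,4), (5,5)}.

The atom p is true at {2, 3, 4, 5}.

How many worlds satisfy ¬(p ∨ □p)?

1: p ∨ □p is F. ✓
2: p ∨ □p is T. ✗
3: p ∨ □p is T. ✗
4: p ∨ □p is T. ✗
5: p ∨ □p is T. ✗
Satisfying worlds: {1}.

1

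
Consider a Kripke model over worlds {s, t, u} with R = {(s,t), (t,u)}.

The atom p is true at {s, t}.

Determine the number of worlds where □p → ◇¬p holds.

1

s: □p is T, ◇¬p is F. ✗
t: □p is F, ◇¬p is T. ✓
u: □p is T, ◇¬p is F. ✗
Satisfying worlds: {t}.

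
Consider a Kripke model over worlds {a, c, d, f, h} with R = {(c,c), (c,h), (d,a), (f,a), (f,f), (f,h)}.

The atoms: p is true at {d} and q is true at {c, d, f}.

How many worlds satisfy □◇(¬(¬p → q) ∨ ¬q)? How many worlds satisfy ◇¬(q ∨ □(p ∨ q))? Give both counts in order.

For □◇(¬(¬p → q) ∨ ¬q):
a: no successors, so □◇(¬(¬p → q) ∨ ¬q) holds vacuously. ✓
c: successors {c, h}; ◇(¬(¬p → q) ∨ ¬q) there: c:T, h:F. ✗
d: successors {a}; ◇(¬(¬p → q) ∨ ¬q) there: a:F. ✗
f: successors {a, f, h}; ◇(¬(¬p → q) ∨ ¬q) there: a:F, f:T, h:F. ✗
h: no successors, so □◇(¬(¬p → q) ∨ ¬q) holds vacuously. ✓
— 2 worlds.
For ◇¬(q ∨ □(p ∨ q)):
a: no successors, so ◇¬(q ∨ □(p ∨ q)) fails. ✗
c: successors {c, h}; ¬(q ∨ □(p ∨ q)) there: c:F, h:F. ✗
d: successors {a}; ¬(q ∨ □(p ∨ q)) there: a:F. ✗
f: successors {a, f, h}; ¬(q ∨ □(p ∨ q)) there: a:F, f:F, h:F. ✗
h: no successors, so ◇¬(q ∨ □(p ∨ q)) fails. ✗
— 0 worlds.

2 and 0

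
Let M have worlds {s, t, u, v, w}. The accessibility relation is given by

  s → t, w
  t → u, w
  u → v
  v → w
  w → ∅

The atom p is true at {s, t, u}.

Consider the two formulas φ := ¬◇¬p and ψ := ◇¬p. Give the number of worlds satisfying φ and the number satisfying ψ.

For ¬◇¬p:
s: ◇¬p is T. ✗
t: ◇¬p is T. ✗
u: ◇¬p is T. ✗
v: ◇¬p is T. ✗
w: ◇¬p is F. ✓
— 1 world.
For ◇¬p:
s: successors {t, w}; ¬p there: t:F, w:T. ✓
t: successors {u, w}; ¬p there: u:F, w:T. ✓
u: successors {v}; ¬p there: v:T. ✓
v: successors {w}; ¬p there: w:T. ✓
w: no successors, so ◇¬p fails. ✗
— 4 worlds.

1 and 4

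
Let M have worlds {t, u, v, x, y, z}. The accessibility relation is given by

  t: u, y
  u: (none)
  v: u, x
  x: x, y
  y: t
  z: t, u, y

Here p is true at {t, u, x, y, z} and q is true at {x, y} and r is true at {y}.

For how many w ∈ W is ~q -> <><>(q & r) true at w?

4

t: ~q is T, <><>(q & r) is F. ✗
u: ~q is T, <><>(q & r) is F. ✗
v: ~q is T, <><>(q & r) is T. ✓
x: ~q is F, <><>(q & r) is T. ✓
y: ~q is F, <><>(q & r) is T. ✓
z: ~q is T, <><>(q & r) is T. ✓
Satisfying worlds: {v, x, y, z}.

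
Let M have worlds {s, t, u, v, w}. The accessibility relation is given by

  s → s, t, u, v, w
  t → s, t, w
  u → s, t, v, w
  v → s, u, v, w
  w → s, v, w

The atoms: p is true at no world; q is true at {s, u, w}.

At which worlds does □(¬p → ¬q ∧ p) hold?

∅

s: successors {s, t, u, v, w}; ¬p → ¬q ∧ p there: s:F, t:F, u:F, v:F, w:F. ✗
t: successors {s, t, w}; ¬p → ¬q ∧ p there: s:F, t:F, w:F. ✗
u: successors {s, t, v, w}; ¬p → ¬q ∧ p there: s:F, t:F, v:F, w:F. ✗
v: successors {s, u, v, w}; ¬p → ¬q ∧ p there: s:F, u:F, v:F, w:F. ✗
w: successors {s, v, w}; ¬p → ¬q ∧ p there: s:F, v:F, w:F. ✗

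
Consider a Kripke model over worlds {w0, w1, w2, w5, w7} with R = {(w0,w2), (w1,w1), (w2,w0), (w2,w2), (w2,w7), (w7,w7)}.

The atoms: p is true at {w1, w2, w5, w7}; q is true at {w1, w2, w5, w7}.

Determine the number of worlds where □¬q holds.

1

w0: successors {w2}; ¬q there: w2:F. ✗
w1: successors {w1}; ¬q there: w1:F. ✗
w2: successors {w0, w2, w7}; ¬q there: w0:T, w2:F, w7:F. ✗
w5: no successors, so □¬q holds vacuously. ✓
w7: successors {w7}; ¬q there: w7:F. ✗
Satisfying worlds: {w5}.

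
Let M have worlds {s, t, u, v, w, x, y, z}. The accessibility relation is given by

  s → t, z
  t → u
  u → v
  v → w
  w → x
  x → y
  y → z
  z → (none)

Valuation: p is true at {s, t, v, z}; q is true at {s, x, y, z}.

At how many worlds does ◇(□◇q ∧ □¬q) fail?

s: successors {t, z}; □◇q ∧ □¬q there: t:F, z:T. ✓
t: successors {u}; □◇q ∧ □¬q there: u:F. ✗
u: successors {v}; □◇q ∧ □¬q there: v:T. ✓
v: successors {w}; □◇q ∧ □¬q there: w:F. ✗
w: successors {x}; □◇q ∧ □¬q there: x:F. ✗
x: successors {y}; □◇q ∧ □¬q there: y:F. ✗
y: successors {z}; □◇q ∧ □¬q there: z:T. ✓
z: no successors, so ◇(□◇q ∧ □¬q) fails. ✗
Satisfying worlds: {s, u, y}.
So ◇(□◇q ∧ □¬q) fails at the other 5 worlds.

5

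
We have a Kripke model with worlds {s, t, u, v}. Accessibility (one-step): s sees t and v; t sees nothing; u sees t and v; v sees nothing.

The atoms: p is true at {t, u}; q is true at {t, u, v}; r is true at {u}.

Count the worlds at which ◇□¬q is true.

s: successors {t, v}; □¬q there: t:T, v:T. ✓
t: no successors, so ◇□¬q fails. ✗
u: successors {t, v}; □¬q there: t:T, v:T. ✓
v: no successors, so ◇□¬q fails. ✗
Satisfying worlds: {s, u}.

2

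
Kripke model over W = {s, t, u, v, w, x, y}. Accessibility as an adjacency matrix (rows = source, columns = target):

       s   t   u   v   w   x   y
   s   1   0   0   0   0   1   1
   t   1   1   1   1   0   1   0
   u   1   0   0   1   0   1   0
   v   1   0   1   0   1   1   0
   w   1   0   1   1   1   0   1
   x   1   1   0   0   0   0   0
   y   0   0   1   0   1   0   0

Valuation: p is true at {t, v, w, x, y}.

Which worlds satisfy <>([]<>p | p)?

{s, t, u, v, w, x, y}

s: successors {s, x, y}; []<>p | p there: s:T, x:T, y:T. ✓
t: successors {s, t, u, v, x}; []<>p | p there: s:T, t:T, u:T, v:T, x:T. ✓
u: successors {s, v, x}; []<>p | p there: s:T, v:T, x:T. ✓
v: successors {s, u, w, x}; []<>p | p there: s:T, u:T, w:T, x:T. ✓
w: successors {s, u, v, w, y}; []<>p | p there: s:T, u:T, v:T, w:T, y:T. ✓
x: successors {s, t}; []<>p | p there: s:T, t:T. ✓
y: successors {u, w}; []<>p | p there: u:T, w:T. ✓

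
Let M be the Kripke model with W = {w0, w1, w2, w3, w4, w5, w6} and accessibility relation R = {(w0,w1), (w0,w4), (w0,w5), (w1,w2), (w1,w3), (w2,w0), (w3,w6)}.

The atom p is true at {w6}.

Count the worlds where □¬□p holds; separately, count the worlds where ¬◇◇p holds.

4 and 6

For □¬□p:
w0: successors {w1, w4, w5}; ¬□p there: w1:T, w4:F, w5:F. ✗
w1: successors {w2, w3}; ¬□p there: w2:T, w3:F. ✗
w2: successors {w0}; ¬□p there: w0:T. ✓
w3: successors {w6}; ¬□p there: w6:F. ✗
w4: no successors, so □¬□p holds vacuously. ✓
w5: no successors, so □¬□p holds vacuously. ✓
w6: no successors, so □¬□p holds vacuously. ✓
— 4 worlds.
For ¬◇◇p:
w0: ◇◇p is F. ✓
w1: ◇◇p is T. ✗
w2: ◇◇p is F. ✓
w3: ◇◇p is F. ✓
w4: ◇◇p is F. ✓
w5: ◇◇p is F. ✓
w6: ◇◇p is F. ✓
— 6 worlds.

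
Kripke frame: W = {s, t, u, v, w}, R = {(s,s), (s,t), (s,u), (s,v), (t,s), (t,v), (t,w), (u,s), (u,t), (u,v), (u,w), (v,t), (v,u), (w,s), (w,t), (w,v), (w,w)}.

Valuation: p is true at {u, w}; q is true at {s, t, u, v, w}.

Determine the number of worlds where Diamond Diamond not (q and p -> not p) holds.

5

s: successors {s, t, u, v}; Diamond not (q and p -> not p) there: s:T, t:T, u:T, v:T. ✓
t: successors {s, v, w}; Diamond not (q and p -> not p) there: s:T, v:T, w:T. ✓
u: successors {s, t, v, w}; Diamond not (q and p -> not p) there: s:T, t:T, v:T, w:T. ✓
v: successors {t, u}; Diamond not (q and p -> not p) there: t:T, u:T. ✓
w: successors {s, t, v, w}; Diamond not (q and p -> not p) there: s:T, t:T, v:T, w:T. ✓
Satisfying worlds: {s, t, u, v, w}.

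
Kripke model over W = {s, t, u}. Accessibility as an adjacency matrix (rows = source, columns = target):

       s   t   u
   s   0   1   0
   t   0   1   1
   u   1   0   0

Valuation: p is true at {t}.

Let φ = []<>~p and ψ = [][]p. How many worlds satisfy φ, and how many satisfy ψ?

For []<>~p:
s: successors {t}; <>~p there: t:T. ✓
t: successors {t, u}; <>~p there: t:T, u:T. ✓
u: successors {s}; <>~p there: s:F. ✗
— 2 worlds.
For [][]p:
s: successors {t}; []p there: t:F. ✗
t: successors {t, u}; []p there: t:F, u:F. ✗
u: successors {s}; []p there: s:T. ✓
— 1 world.

2 and 1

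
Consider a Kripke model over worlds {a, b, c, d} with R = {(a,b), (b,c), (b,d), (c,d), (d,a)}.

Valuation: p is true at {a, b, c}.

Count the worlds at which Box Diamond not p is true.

a: successors {b}; Diamond not p there: b:T. ✓
b: successors {c, d}; Diamond not p there: c:T, d:F. ✗
c: successors {d}; Diamond not p there: d:F. ✗
d: successors {a}; Diamond not p there: a:F. ✗
Satisfying worlds: {a}.

1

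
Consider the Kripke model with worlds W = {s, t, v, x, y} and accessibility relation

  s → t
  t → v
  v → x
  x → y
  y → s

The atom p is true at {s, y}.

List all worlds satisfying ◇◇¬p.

{s, t, y}

s: successors {t}; ◇¬p there: t:T. ✓
t: successors {v}; ◇¬p there: v:T. ✓
v: successors {x}; ◇¬p there: x:F. ✗
x: successors {y}; ◇¬p there: y:F. ✗
y: successors {s}; ◇¬p there: s:T. ✓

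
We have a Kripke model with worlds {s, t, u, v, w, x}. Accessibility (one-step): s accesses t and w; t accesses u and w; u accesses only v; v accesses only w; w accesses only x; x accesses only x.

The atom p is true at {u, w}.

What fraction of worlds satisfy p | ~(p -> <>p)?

s: p is F, ~(p -> <>p) is F. ✗
t: p is F, ~(p -> <>p) is F. ✗
u: p is T, ~(p -> <>p) is T. ✓
v: p is F, ~(p -> <>p) is F. ✗
w: p is T, ~(p -> <>p) is T. ✓
x: p is F, ~(p -> <>p) is F. ✗
That's 2 of 6 worlds, so 2/6 = 1/3.

1/3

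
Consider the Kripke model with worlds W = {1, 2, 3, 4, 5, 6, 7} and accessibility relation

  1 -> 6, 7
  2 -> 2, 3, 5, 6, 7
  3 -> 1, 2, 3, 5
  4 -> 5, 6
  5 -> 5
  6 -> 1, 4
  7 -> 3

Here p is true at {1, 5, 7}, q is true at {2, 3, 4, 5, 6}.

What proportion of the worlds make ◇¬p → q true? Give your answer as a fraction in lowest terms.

5/7

1: ◇¬p is T, q is F. ✗
2: ◇¬p is T, q is T. ✓
3: ◇¬p is T, q is T. ✓
4: ◇¬p is T, q is T. ✓
5: ◇¬p is F, q is T. ✓
6: ◇¬p is T, q is T. ✓
7: ◇¬p is T, q is F. ✗
That's 5 of 7 worlds, so 5/7.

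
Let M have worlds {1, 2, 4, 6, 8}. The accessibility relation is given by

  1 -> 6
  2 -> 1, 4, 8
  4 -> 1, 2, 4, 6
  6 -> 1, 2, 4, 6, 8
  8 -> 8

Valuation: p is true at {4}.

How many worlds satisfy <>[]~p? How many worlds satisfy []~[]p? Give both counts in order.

For <>[]~p:
1: successors {6}; []~p there: 6:F. ✗
2: successors {1, 4, 8}; []~p there: 1:T, 4:F, 8:T. ✓
4: successors {1, 2, 4, 6}; []~p there: 1:T, 2:F, 4:F, 6:F. ✓
6: successors {1, 2, 4, 6, 8}; []~p there: 1:T, 2:F, 4:F, 6:F, 8:T. ✓
8: successors {8}; []~p there: 8:T. ✓
— 4 worlds.
For []~[]p:
1: successors {6}; ~[]p there: 6:T. ✓
2: successors {1, 4, 8}; ~[]p there: 1:T, 4:T, 8:T. ✓
4: successors {1, 2, 4, 6}; ~[]p there: 1:T, 2:T, 4:T, 6:T. ✓
6: successors {1, 2, 4, 6, 8}; ~[]p there: 1:T, 2:T, 4:T, 6:T, 8:T. ✓
8: successors {8}; ~[]p there: 8:T. ✓
— 5 worlds.

4 and 5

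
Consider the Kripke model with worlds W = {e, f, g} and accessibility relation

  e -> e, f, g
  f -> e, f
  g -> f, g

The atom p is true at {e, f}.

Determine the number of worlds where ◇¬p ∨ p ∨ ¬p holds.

e: ◇¬p ∨ p is T, ¬p is F. ✓
f: ◇¬p ∨ p is T, ¬p is F. ✓
g: ◇¬p ∨ p is T, ¬p is T. ✓
Satisfying worlds: {e, f, g}.

3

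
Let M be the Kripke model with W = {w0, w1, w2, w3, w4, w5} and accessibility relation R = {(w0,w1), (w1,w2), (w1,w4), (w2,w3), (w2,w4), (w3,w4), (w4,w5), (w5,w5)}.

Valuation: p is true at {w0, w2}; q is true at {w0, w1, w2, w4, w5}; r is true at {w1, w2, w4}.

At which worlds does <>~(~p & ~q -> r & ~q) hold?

{w2}

w0: successors {w1}; ~(~p & ~q -> r & ~q) there: w1:F. ✗
w1: successors {w2, w4}; ~(~p & ~q -> r & ~q) there: w2:F, w4:F. ✗
w2: successors {w3, w4}; ~(~p & ~q -> r & ~q) there: w3:T, w4:F. ✓
w3: successors {w4}; ~(~p & ~q -> r & ~q) there: w4:F. ✗
w4: successors {w5}; ~(~p & ~q -> r & ~q) there: w5:F. ✗
w5: successors {w5}; ~(~p & ~q -> r & ~q) there: w5:F. ✗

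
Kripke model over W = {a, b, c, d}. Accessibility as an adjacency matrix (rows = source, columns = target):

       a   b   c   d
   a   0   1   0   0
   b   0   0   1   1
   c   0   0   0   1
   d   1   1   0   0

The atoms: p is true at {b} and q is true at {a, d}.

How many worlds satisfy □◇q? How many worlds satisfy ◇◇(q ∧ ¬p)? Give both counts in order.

3 and 4

For □◇q:
a: successors {b}; ◇q there: b:T. ✓
b: successors {c, d}; ◇q there: c:T, d:T. ✓
c: successors {d}; ◇q there: d:T. ✓
d: successors {a, b}; ◇q there: a:F, b:T. ✗
— 3 worlds.
For ◇◇(q ∧ ¬p):
a: successors {b}; ◇(q ∧ ¬p) there: b:T. ✓
b: successors {c, d}; ◇(q ∧ ¬p) there: c:T, d:T. ✓
c: successors {d}; ◇(q ∧ ¬p) there: d:T. ✓
d: successors {a, b}; ◇(q ∧ ¬p) there: a:F, b:T. ✓
— 4 worlds.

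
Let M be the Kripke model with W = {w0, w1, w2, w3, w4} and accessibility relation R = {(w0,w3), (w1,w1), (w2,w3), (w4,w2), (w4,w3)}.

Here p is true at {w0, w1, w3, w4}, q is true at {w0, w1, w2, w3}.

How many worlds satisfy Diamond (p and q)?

4

w0: successors {w3}; p and q there: w3:T. ✓
w1: successors {w1}; p and q there: w1:T. ✓
w2: successors {w3}; p and q there: w3:T. ✓
w3: no successors, so Diamond (p and q) fails. ✗
w4: successors {w2, w3}; p and q there: w2:F, w3:T. ✓
Satisfying worlds: {w0, w1, w2, w4}.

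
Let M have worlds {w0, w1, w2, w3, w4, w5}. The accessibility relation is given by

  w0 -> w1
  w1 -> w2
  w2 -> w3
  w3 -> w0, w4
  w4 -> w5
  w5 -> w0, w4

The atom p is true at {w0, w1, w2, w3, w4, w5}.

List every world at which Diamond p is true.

w0: successors {w1}; p there: w1:T. ✓
w1: successors {w2}; p there: w2:T. ✓
w2: successors {w3}; p there: w3:T. ✓
w3: successors {w0, w4}; p there: w0:T, w4:T. ✓
w4: successors {w5}; p there: w5:T. ✓
w5: successors {w0, w4}; p there: w0:T, w4:T. ✓

{w0, w1, w2, w3, w4, w5}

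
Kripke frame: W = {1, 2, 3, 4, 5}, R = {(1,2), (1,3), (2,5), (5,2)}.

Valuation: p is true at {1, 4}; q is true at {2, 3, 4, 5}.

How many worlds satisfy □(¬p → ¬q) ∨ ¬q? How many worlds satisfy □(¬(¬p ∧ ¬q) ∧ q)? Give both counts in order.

For □(¬p → ¬q) ∨ ¬q:
1: □(¬p → ¬q) is F, ¬q is T. ✓
2: □(¬p → ¬q) is F, ¬q is F. ✗
3: □(¬p → ¬q) is T, ¬q is F. ✓
4: □(¬p → ¬q) is T, ¬q is F. ✓
5: □(¬p → ¬q) is F, ¬q is F. ✗
— 3 worlds.
For □(¬(¬p ∧ ¬q) ∧ q):
1: successors {2, 3}; ¬(¬p ∧ ¬q) ∧ q there: 2:T, 3:T. ✓
2: successors {5}; ¬(¬p ∧ ¬q) ∧ q there: 5:T. ✓
3: no successors, so □(¬(¬p ∧ ¬q) ∧ q) holds vacuously. ✓
4: no successors, so □(¬(¬p ∧ ¬q) ∧ q) holds vacuously. ✓
5: successors {2}; ¬(¬p ∧ ¬q) ∧ q there: 2:T. ✓
— 5 worlds.

3 and 5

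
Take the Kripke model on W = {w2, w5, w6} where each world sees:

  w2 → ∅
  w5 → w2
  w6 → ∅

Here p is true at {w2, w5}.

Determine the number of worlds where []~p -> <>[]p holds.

1

w2: []~p is T, <>[]p is F. ✗
w5: []~p is F, <>[]p is T. ✓
w6: []~p is T, <>[]p is F. ✗
Satisfying worlds: {w5}.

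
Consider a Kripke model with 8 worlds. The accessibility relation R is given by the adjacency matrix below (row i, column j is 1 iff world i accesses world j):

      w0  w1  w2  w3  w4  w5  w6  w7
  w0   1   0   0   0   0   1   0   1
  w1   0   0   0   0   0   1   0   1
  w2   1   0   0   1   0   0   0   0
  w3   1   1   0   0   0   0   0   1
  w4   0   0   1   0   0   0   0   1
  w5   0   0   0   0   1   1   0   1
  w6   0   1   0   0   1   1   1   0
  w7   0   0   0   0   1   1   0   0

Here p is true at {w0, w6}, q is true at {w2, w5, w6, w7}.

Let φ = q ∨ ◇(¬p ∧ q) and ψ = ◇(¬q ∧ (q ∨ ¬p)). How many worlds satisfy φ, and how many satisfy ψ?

For q ∨ ◇(¬p ∧ q):
w0: q is F, ◇(¬p ∧ q) is T. ✓
w1: q is F, ◇(¬p ∧ q) is T. ✓
w2: q is T, ◇(¬p ∧ q) is F. ✓
w3: q is F, ◇(¬p ∧ q) is T. ✓
w4: q is F, ◇(¬p ∧ q) is T. ✓
w5: q is T, ◇(¬p ∧ q) is T. ✓
w6: q is T, ◇(¬p ∧ q) is T. ✓
w7: q is T, ◇(¬p ∧ q) is T. ✓
— 8 worlds.
For ◇(¬q ∧ (q ∨ ¬p)):
w0: successors {w0, w5, w7}; ¬q ∧ (q ∨ ¬p) there: w0:F, w5:F, w7:F. ✗
w1: successors {w5, w7}; ¬q ∧ (q ∨ ¬p) there: w5:F, w7:F. ✗
w2: successors {w0, w3}; ¬q ∧ (q ∨ ¬p) there: w0:F, w3:T. ✓
w3: successors {w0, w1, w7}; ¬q ∧ (q ∨ ¬p) there: w0:F, w1:T, w7:F. ✓
w4: successors {w2, w7}; ¬q ∧ (q ∨ ¬p) there: w2:F, w7:F. ✗
w5: successors {w4, w5, w7}; ¬q ∧ (q ∨ ¬p) there: w4:T, w5:F, w7:F. ✓
w6: successors {w1, w4, w5, w6}; ¬q ∧ (q ∨ ¬p) there: w1:T, w4:T, w5:F, w6:F. ✓
w7: successors {w4, w5}; ¬q ∧ (q ∨ ¬p) there: w4:T, w5:F. ✓
— 5 worlds.

8 and 5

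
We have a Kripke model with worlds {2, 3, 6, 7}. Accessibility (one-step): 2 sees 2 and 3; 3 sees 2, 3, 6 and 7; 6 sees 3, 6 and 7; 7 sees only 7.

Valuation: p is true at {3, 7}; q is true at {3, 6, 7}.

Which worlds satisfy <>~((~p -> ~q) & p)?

{2, 3, 6}

2: successors {2, 3}; ~((~p -> ~q) & p) there: 2:T, 3:F. ✓
3: successors {2, 3, 6, 7}; ~((~p -> ~q) & p) there: 2:T, 3:F, 6:T, 7:F. ✓
6: successors {3, 6, 7}; ~((~p -> ~q) & p) there: 3:F, 6:T, 7:F. ✓
7: successors {7}; ~((~p -> ~q) & p) there: 7:F. ✗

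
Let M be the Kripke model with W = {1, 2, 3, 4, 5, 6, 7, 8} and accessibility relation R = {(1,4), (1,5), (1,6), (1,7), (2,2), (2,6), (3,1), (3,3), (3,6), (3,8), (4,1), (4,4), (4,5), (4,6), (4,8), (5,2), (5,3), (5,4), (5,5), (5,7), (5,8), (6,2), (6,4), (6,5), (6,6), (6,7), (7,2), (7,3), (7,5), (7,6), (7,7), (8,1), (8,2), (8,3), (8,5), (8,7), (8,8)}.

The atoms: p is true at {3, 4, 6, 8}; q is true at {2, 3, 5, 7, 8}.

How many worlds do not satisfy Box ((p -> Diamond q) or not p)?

0

1: successors {4, 5, 6, 7}; (p -> Diamond q) or not p there: 4:T, 5:T, 6:T, 7:T. ✓
2: successors {2, 6}; (p -> Diamond q) or not p there: 2:T, 6:T. ✓
3: successors {1, 3, 6, 8}; (p -> Diamond q) or not p there: 1:T, 3:T, 6:T, 8:T. ✓
4: successors {1, 4, 5, 6, 8}; (p -> Diamond q) or not p there: 1:T, 4:T, 5:T, 6:T, 8:T. ✓
5: successors {2, 3, 4, 5, 7, 8}; (p -> Diamond q) or not p there: 2:T, 3:T, 4:T, 5:T, 7:T, 8:T. ✓
6: successors {2, 4, 5, 6, 7}; (p -> Diamond q) or not p there: 2:T, 4:T, 5:T, 6:T, 7:T. ✓
7: successors {2, 3, 5, 6, 7}; (p -> Diamond q) or not p there: 2:T, 3:T, 5:T, 6:T, 7:T. ✓
8: successors {1, 2, 3, 5, 7, 8}; (p -> Diamond q) or not p there: 1:T, 2:T, 3:T, 5:T, 7:T, 8:T. ✓
Satisfying worlds: {1, 2, 3, 4, 5, 6, 7, 8}.
So Box ((p -> Diamond q) or not p) fails at the other 0 worlds.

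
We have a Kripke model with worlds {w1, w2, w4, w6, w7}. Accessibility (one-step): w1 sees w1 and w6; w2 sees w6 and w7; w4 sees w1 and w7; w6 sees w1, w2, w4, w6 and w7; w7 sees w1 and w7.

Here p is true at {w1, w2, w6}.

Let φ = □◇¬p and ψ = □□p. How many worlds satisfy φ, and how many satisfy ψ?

1 and 0

For □◇¬p:
w1: successors {w1, w6}; ◇¬p there: w1:F, w6:T. ✗
w2: successors {w6, w7}; ◇¬p there: w6:T, w7:T. ✓
w4: successors {w1, w7}; ◇¬p there: w1:F, w7:T. ✗
w6: successors {w1, w2, w4, w6, w7}; ◇¬p there: w1:F, w2:T, w4:T, w6:T, w7:T. ✗
w7: successors {w1, w7}; ◇¬p there: w1:F, w7:T. ✗
— 1 world.
For □□p:
w1: successors {w1, w6}; □p there: w1:T, w6:F. ✗
w2: successors {w6, w7}; □p there: w6:F, w7:F. ✗
w4: successors {w1, w7}; □p there: w1:T, w7:F. ✗
w6: successors {w1, w2, w4, w6, w7}; □p there: w1:T, w2:F, w4:F, w6:F, w7:F. ✗
w7: successors {w1, w7}; □p there: w1:T, w7:F. ✗
— 0 worlds.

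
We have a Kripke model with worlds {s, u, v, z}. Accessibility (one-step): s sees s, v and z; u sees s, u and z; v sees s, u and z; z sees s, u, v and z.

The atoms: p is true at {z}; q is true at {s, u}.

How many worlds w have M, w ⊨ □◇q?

s: successors {s, v, z}; ◇q there: s:T, v:T, z:T. ✓
u: successors {s, u, z}; ◇q there: s:T, u:T, z:T. ✓
v: successors {s, u, z}; ◇q there: s:T, u:T, z:T. ✓
z: successors {s, u, v, z}; ◇q there: s:T, u:T, v:T, z:T. ✓
Satisfying worlds: {s, u, v, z}.

4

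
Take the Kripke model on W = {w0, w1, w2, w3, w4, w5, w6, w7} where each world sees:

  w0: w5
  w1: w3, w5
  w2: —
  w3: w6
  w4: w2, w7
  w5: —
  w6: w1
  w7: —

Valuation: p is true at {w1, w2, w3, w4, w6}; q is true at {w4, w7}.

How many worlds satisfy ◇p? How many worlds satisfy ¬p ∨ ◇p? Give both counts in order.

For ◇p:
w0: successors {w5}; p there: w5:F. ✗
w1: successors {w3, w5}; p there: w3:T, w5:F. ✓
w2: no successors, so ◇p fails. ✗
w3: successors {w6}; p there: w6:T. ✓
w4: successors {w2, w7}; p there: w2:T, w7:F. ✓
w5: no successors, so ◇p fails. ✗
w6: successors {w1}; p there: w1:T. ✓
w7: no successors, so ◇p fails. ✗
— 4 worlds.
For ¬p ∨ ◇p:
w0: ¬p is T, ◇p is F. ✓
w1: ¬p is F, ◇p is T. ✓
w2: ¬p is F, ◇p is F. ✗
w3: ¬p is F, ◇p is T. ✓
w4: ¬p is F, ◇p is T. ✓
w5: ¬p is T, ◇p is F. ✓
w6: ¬p is F, ◇p is T. ✓
w7: ¬p is T, ◇p is F. ✓
— 7 worlds.

4 and 7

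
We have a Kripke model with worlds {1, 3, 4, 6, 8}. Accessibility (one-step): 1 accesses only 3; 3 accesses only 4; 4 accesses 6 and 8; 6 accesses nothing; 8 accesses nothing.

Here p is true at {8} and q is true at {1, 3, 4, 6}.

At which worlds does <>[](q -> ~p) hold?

1: successors {3}; [](q -> ~p) there: 3:T. ✓
3: successors {4}; [](q -> ~p) there: 4:T. ✓
4: successors {6, 8}; [](q -> ~p) there: 6:T, 8:T. ✓
6: no successors, so <>[](q -> ~p) fails. ✗
8: no successors, so <>[](q -> ~p) fails. ✗

{1, 3, 4}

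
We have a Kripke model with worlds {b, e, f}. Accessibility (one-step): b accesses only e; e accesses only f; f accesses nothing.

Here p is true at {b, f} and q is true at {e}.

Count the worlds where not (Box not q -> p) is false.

b: Box not q -> p is T. ✗
e: Box not q -> p is F. ✓
f: Box not q -> p is T. ✗
Satisfying worlds: {e}.
So not (Box not q -> p) fails at the other 2 worlds.

2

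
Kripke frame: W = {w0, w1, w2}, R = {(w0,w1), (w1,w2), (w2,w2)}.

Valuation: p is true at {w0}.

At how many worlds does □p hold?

w0: successors {w1}; p there: w1:F. ✗
w1: successors {w2}; p there: w2:F. ✗
w2: successors {w2}; p there: w2:F. ✗
Satisfying worlds: ∅.

0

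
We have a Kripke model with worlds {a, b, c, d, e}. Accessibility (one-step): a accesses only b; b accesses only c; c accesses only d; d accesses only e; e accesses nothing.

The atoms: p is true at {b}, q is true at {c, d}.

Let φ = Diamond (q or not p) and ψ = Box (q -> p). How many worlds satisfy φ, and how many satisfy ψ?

For Diamond (q or not p):
a: successors {b}; q or not p there: b:F. ✗
b: successors {c}; q or not p there: c:T. ✓
c: successors {d}; q or not p there: d:T. ✓
d: successors {e}; q or not p there: e:T. ✓
e: no successors, so Diamond (q or not p) fails. ✗
— 3 worlds.
For Box (q -> p):
a: successors {b}; q -> p there: b:T. ✓
b: successors {c}; q -> p there: c:F. ✗
c: successors {d}; q -> p there: d:F. ✗
d: successors {e}; q -> p there: e:T. ✓
e: no successors, so Box (q -> p) holds vacuously. ✓
— 3 worlds.

3 and 3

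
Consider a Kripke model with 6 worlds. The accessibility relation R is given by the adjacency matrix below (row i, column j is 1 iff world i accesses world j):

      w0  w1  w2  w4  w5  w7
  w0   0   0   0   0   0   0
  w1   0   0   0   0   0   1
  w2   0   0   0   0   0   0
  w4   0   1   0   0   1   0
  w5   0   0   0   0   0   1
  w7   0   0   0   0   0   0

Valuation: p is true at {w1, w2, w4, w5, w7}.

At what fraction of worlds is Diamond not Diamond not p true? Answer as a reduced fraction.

1/2

w0: no successors, so Diamond not Diamond not p fails. ✗
w1: successors {w7}; not Diamond not p there: w7:T. ✓
w2: no successors, so Diamond not Diamond not p fails. ✗
w4: successors {w1, w5}; not Diamond not p there: w1:T, w5:T. ✓
w5: successors {w7}; not Diamond not p there: w7:T. ✓
w7: no successors, so Diamond not Diamond not p fails. ✗
That's 3 of 6 worlds, so 3/6 = 1/2.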